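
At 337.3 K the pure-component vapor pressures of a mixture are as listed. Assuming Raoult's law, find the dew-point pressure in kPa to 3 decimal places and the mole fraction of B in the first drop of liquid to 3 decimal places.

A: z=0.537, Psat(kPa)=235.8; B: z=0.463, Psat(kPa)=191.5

Pdew = 212.988 kPa, x_B = 0.515

At the dew point ψ → 1, so Σzᵢ/Kᵢ = 1 with Kᵢ = Pᵢˢᵃᵗ/P ⇒ 1/P = Σzᵢ/Pᵢˢᵃᵗ.
1/P = 0.537/235.8 + 0.463/191.5 = 0.004695 ⇒ P = 212.988 kPa
xᵢ = zᵢP/Pᵢˢᵃᵗ ⇒ x_B = 0.463·212.988/191.5 = 0.515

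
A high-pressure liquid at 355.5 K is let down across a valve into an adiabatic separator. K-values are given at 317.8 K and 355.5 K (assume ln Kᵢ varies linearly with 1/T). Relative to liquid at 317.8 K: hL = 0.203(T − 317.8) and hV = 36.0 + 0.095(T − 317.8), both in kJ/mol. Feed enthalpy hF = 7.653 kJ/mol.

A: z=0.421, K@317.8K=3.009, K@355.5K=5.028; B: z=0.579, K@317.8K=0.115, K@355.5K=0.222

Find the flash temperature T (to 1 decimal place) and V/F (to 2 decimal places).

Adiabatic flash: solve Rachford–Rice at each trial T, then check hF = ψ·hV(T) + (1−ψ)·hL(T).
  T = 317.8 K: K = (3.009, 0.115), RR gives ψ = 0.188, H_out = 6.750 kJ/mol
  T = 355.5 K: K = (5.028, 0.222), RR gives ψ = 0.397, H_out = 20.341 kJ/mol
  T = 336.6 K: K = (3.943, 0.163), RR gives ψ = 0.306, H_out = 14.212 kJ/mol
  T = 327.2 K: K = (3.458, 0.137), RR gives ψ = 0.253, H_out = 10.743 kJ/mol
  T = 322.5 K: K = (3.229, 0.126), RR gives ψ = 0.222, H_out = 8.829 kJ/mol
  T = 320.1 K: K = (3.116, 0.120), RR gives ψ = 0.205, H_out = 7.791 kJ/mol
Linear interpolation between T = 317.8 (H_out = 6.750) and T = 320.1 (H_out = 7.791) on hF = 7.653 gives T ≈ 319.8 K, at which ψ = 0.20.

T = 319.8 K, V/F = 0.20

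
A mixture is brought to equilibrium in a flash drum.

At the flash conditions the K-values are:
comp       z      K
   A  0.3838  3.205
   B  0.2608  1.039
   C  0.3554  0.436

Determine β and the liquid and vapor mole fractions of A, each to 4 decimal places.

Let β = V/F and solve Σ zᵢ(Kᵢ−1)/(1+β(Kᵢ−1)) = 0.
g(0) = ΣzᵢKᵢ − 1 = 0.6560 and g(1) = 1 − Σzᵢ/Kᵢ = -0.1859, so a root lies in (0, 1).
Iterate (Newton) starting at β = 0.5:
  β = 0.5000: g = 0.13332, g' = -0.6418 → β = 0.7077
  β = 0.7077: g = 0.00680, g' = -0.5981 → β = 0.7191
Converged at β = 0.7191.
Compositions from xᵢ = zᵢ/(1+β(Kᵢ−1)), yᵢ = Kᵢxᵢ:
  A: x = 0.1484, y = 0.4757
  B: x = 0.2537, y = 0.2636
  C: x = 0.5979, y = 0.2607

β = 0.7191, x_A = 0.1484, y_A = 0.4757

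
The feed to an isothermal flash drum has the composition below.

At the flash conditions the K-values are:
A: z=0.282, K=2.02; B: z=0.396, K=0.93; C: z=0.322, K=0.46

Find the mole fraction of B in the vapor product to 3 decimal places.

Rachford–Rice: g(V/F) = Σ zᵢ(Kᵢ−1)/(1+V/F(Kᵢ−1)) = 0.
g(0) = ΣzᵢKᵢ − 1 = 0.086 and g(1) = 1 − Σzᵢ/Kᵢ = -0.265, so a root lies in (0, 1).
Newton–Raphson from V/F = 0.67:
  V/F = 0.670: g = -0.1307, g' = -0.336 → V/F = 0.281
  V/F = 0.281: g = -0.0098, g' = -0.310 → V/F = 0.250
Converged at V/F = 0.250.
Compositions from xᵢ = zᵢ/(1+V/F(Kᵢ−1)), yᵢ = Kᵢxᵢ:
  A: x = 0.225, y = 0.454
  B: x = 0.403, y = 0.375
  C: x = 0.372, y = 0.171

y_B = 0.375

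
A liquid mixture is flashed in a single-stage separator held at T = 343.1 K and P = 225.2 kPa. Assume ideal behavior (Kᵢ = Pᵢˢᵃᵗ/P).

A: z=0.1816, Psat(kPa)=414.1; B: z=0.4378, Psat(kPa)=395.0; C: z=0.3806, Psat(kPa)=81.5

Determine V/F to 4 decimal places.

V/F = 0.4817

Raoult's law: Kᵢ = Pᵢˢᵃᵗ/P = Pᵢˢᵃᵗ/225.2.
  K_A = 414.1/225.2 = 1.838810, K_B = 395.0/225.2 = 1.753996, K_C = 81.5/225.2 = 0.361901
Rachford–Rice: g(V/F) = Σ zᵢ(Kᵢ−1)/(1+V/F(Kᵢ−1)) = 0.
Check two-phase: ΣzᵢKᵢ = 1.2396 > 1 and Σzᵢ/Kᵢ = 1.4000 > 1, so g(0) = 0.2396 > 0 and g(1) = -0.4000 < 0.
Newton–Raphson from V/F = 0.5:
  V/F = 0.5000: g = -0.00961, g' = -0.5289 → V/F = 0.4818
  V/F = 0.4818: g = -0.00007, g' = -0.5218 → V/F = 0.4817
Converged at V/F = 0.4817.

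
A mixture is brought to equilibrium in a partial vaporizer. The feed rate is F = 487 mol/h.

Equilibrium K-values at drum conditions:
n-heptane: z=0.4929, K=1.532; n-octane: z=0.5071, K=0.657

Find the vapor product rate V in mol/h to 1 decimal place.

Let β = V/F and solve Σ zᵢ(Kᵢ−1)/(1+β(Kᵢ−1)) = 0.
g(0) = ΣzᵢKᵢ − 1 = 0.0883 and g(1) = 1 − Σzᵢ/Kᵢ = -0.0936, so a root lies in (0, 1).
Newton–Raphson from β = 0.5:
  β = 0.5000: g = -0.00281, g' = -0.1740 → β = 0.4838
Converged at β = 0.4838.
Then V = β·F = 0.4838·487 = 235.6 mol/h and L = F − V = 251.4 mol/h.

V = 235.6 mol/h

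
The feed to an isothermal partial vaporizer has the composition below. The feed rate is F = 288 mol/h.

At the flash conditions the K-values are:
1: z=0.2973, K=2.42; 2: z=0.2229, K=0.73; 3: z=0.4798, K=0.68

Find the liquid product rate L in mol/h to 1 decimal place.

Material balance + equilibrium reduce to Σ zᵢ(Kᵢ−1)/(1+ψ(Kᵢ−1)) = 0.
Check two-phase: ΣzᵢKᵢ = 1.2084 > 1 and Σzᵢ/Kᵢ = 1.1338 > 1, so g(0) = 0.2084 > 0 and g(1) = -0.1338 < 0.
Newton–Raphson from ψ = 0.31:
  ψ = 0.3100: g = 0.05701, g' = -0.3689 → ψ = 0.4645
  ψ = 0.4645: g = 0.00522, g' = -0.3067 → ψ = 0.4815
  ψ = 0.4815: g = 0.00004, g' = -0.3016 → ψ = 0.4817
Converged at ψ = 0.4817.
Then V = ψ·F = 0.4817·288 = 138.7 mol/h and L = F − V = 149.3 mol/h.

L = 149.3 mol/h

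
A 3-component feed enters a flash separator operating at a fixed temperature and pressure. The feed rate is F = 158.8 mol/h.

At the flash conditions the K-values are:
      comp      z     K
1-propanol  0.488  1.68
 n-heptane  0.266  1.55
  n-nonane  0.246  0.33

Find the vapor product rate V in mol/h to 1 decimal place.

Material balance + equilibrium reduce to Σ zᵢ(Kᵢ−1)/(1+ψ(Kᵢ−1)) = 0.
Check two-phase: ΣzᵢKᵢ = 1.313 > 1 and Σzᵢ/Kᵢ = 1.208 > 1, so g(0) = 0.313 > 0 and g(1) = -0.208 < 0.
Iterate (Newton) starting at ψ = 0.47:
  ψ = 0.470: g = 0.1271, g' = -0.416 → ψ = 0.776
  ψ = 0.776: g = -0.0235, g' = -0.615 → ψ = 0.738
  ψ = 0.738: g = -0.0008, g' = -0.573 → ψ = 0.736
Converged at ψ = 0.736.
Then V = ψ·F = 0.7362·158.8 = 116.9 mol/h and L = F − V = 41.9 mol/h.

V = 116.9 mol/h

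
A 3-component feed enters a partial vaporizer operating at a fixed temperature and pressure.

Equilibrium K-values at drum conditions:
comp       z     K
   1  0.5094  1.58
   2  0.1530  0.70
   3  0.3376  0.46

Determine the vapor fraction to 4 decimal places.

ψ = 0.2416

Newton iteration, ψ⁰ = 0.5:
  ψ = 0.5000: g = -0.07470, g' = -0.3068 → ψ = 0.2565
  ψ = 0.2565: g = -0.00415, g' = -0.2787 → ψ = 0.2416
Converged at ψ = 0.2416.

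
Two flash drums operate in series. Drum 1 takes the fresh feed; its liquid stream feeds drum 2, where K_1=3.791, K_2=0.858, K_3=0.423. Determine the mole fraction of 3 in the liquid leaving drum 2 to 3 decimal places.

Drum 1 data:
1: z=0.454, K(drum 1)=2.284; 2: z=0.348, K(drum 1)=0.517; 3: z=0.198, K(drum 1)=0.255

Drum 1:
Rachford–Rice: g(ψ₁) = Σ zᵢ(Kᵢ−1)/(1+ψ₁(Kᵢ−1)) = 0.
Feasibility: ΣzᵢKᵢ = 1.267, Σzᵢ/Kᵢ = 1.648 — both > 1, two phases present.
Iterate (Newton) starting at ψ₁ = 0.56:
  ψ₁ = 0.560: g = -0.1444, g' = -0.729 → ψ₁ = 0.362
  ψ₁ = 0.362: g = -0.0077, g' = -0.674 → ψ₁ = 0.351
Converged at ψ₁ = 0.351.
Drum-1 compositions:
  1: x = 0.313, y = 0.715
  2: x = 0.419, y = 0.217
  3: x = 0.268, y = 0.068
Drum-2 feed = drum-1 liquid: z₂ = (0.3131, 0.4189, 0.2680).
Drum 2:
Material balance + equilibrium reduce to Σ zᵢ(Kᵢ−1)/(1+ψ₂(Kᵢ−1)) = 0.
Feasibility: ΣzᵢKᵢ = 1.660, Σzᵢ/Kᵢ = 1.204 — both > 1, two phases present.
Newton iteration, ψ₂⁰ = 0.37:
  ψ₂ = 0.370: g = 0.1705, g' = -0.744 → ψ₂ = 0.599
  ψ₂ = 0.599: g = 0.0256, g' = -0.560 → ψ₂ = 0.645
  ψ₂ = 0.645: g = 0.0003, g' = -0.548 → ψ₂ = 0.646
Converged at ψ₂ = 0.646.
  1: x = 0.112, y = 0.424
  2: x = 0.461, y = 0.396
  3: x = 0.427, y = 0.181

x_3 (drum 2) = 0.427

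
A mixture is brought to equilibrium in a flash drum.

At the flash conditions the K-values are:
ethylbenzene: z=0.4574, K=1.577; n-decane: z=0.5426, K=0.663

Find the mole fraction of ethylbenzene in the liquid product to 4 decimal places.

x_ethylbenzene = 0.3687

Let ψ = V/F and solve Σ zᵢ(Kᵢ−1)/(1+ψ(Kᵢ−1)) = 0.
g(0) = ΣzᵢKᵢ − 1 = 0.0811 and g(1) = 1 − Σzᵢ/Kᵢ = -0.1084, so a root lies in (0, 1).
Binary case is linear: z₁(K₁−1)(1+ψ(K₂−1)) + z₂(K₂−1)(1+ψ(K₁−1)) = 0
⇒ ψ = [z₁(K₁−1)+z₂(K₂−1)] / [−(K₁−1)(K₂−1)] = 0.08106/0.19445 = 0.4169
Compositions from xᵢ = zᵢ/(1+ψ(Kᵢ−1)), yᵢ = Kᵢxᵢ:
  ethylbenzene: x = 0.3687, y = 0.5815
  n-decane: x = 0.6313, y = 0.4185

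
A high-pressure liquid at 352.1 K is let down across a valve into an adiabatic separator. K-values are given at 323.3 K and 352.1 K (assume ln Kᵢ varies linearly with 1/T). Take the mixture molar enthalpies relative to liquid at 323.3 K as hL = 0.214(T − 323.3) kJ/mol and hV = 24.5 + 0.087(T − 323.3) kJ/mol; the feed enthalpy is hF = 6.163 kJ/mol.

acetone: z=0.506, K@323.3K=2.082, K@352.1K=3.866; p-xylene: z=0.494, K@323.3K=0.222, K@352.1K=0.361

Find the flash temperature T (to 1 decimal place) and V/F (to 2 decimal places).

T = 325.2 K, V/F = 0.24

Adiabatic flash: solve Rachford–Rice at each trial T, then check hF = ψ·hV(T) + (1−ψ)·hL(T).
  T = 323.3 K: K = (2.082, 0.222), RR gives ψ = 0.194, H_out = 4.749 kJ/mol
  T = 352.1 K: K = (3.866, 0.361), RR gives ψ = 0.619, H_out = 19.075 kJ/mol
  T = 337.7 K: K = (2.875, 0.286), RR gives ψ = 0.445, H_out = 13.175 kJ/mol
  T = 330.5 K: K = (2.455, 0.253), RR gives ψ = 0.338, H_out = 9.503 kJ/mol
  T = 326.9 K: K = (2.263, 0.237), RR gives ψ = 0.272, H_out = 7.311 kJ/mol
  T = 325.1 K: K = (2.171, 0.229), RR gives ψ = 0.235, H_out = 6.085 kJ/mol
Linear interpolation between T = 325.1 (H_out = 6.085) and T = 326.9 (H_out = 7.311) on hF = 6.163 gives T ≈ 325.2 K, at which ψ = 0.24.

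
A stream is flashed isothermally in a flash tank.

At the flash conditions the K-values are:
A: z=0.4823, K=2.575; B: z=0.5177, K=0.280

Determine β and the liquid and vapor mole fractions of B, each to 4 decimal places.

Material balance + equilibrium reduce to Σ zᵢ(Kᵢ−1)/(1+β(Kᵢ−1)) = 0.
Check two-phase: ΣzᵢKᵢ = 1.3869 > 1 and Σzᵢ/Kᵢ = 2.0362 > 1, so g(0) = 0.3869 > 0 and g(1) = -1.0362 < 0.
Binary case is linear: z₁(K₁−1)(1+β(K₂−1)) + z₂(K₂−1)(1+β(K₁−1)) = 0
⇒ β = [z₁(K₁−1)+z₂(K₂−1)] / [−(K₁−1)(K₂−1)] = 0.38688/1.13400 = 0.3412
Compositions from xᵢ = zᵢ/(1+β(Kᵢ−1)), yᵢ = Kᵢxᵢ:
  A: x = 0.3137, y = 0.8078
  B: x = 0.6863, y = 0.1922

β = 0.3412, x_B = 0.6863, y_B = 0.1922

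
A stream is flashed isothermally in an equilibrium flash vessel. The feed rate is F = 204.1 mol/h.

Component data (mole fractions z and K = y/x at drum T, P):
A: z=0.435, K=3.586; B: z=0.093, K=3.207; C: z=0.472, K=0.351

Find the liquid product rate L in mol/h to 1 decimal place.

Material balance + equilibrium reduce to Σ zᵢ(Kᵢ−1)/(1+ψ(Kᵢ−1)) = 0.
g(0) = ΣzᵢKᵢ − 1 = 1.024 and g(1) = 1 − Σzᵢ/Kᵢ = -0.495, so a root lies in (0, 1).
Iterate (Newton) starting at ψ = 0.5:
  ψ = 0.500: g = 0.1347, g' = -1.091 → ψ = 0.623
  ψ = 0.623: g = 0.0026, g' = -1.067 → ψ = 0.626
Converged at ψ = 0.626.
Then V = ψ·F = 0.6258·204.1 = 127.7 mol/h and L = F − V = 76.4 mol/h.

L = 76.4 mol/h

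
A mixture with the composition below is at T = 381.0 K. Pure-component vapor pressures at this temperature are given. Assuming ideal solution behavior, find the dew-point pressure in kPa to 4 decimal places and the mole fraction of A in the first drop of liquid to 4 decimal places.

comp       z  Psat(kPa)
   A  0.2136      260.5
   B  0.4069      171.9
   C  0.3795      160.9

At the dew point ψ → 1, so Σzᵢ/Kᵢ = 1 with Kᵢ = Pᵢˢᵃᵗ/P ⇒ 1/P = Σzᵢ/Pᵢˢᵃᵗ.
1/P = 0.2136/260.5 + 0.4069/171.9 + 0.3795/160.9 = 0.0055456 ⇒ P = 180.3217 kPa
xᵢ = zᵢP/Pᵢˢᵃᵗ ⇒ x_A = 0.2136·180.3217/260.5 = 0.1479

Pdew = 180.3217 kPa, x_A = 0.1479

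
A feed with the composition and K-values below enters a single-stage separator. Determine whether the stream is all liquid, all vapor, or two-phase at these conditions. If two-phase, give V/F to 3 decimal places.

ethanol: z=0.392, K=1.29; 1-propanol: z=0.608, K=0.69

ΣzᵢKᵢ = 0.925; Σzᵢ/Kᵢ = 1.185.
Since ΣzᵢKᵢ < 1 the mixture is below its bubble point — single liquid phase.

all liquid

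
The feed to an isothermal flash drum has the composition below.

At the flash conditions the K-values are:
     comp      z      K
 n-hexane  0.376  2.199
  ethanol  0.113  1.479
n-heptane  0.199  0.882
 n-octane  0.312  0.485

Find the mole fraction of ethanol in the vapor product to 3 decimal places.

y_ethanol = 0.124

Material balance + equilibrium reduce to Σ zᵢ(Kᵢ−1)/(1+β(Kᵢ−1)) = 0.
g(0) = ΣzᵢKᵢ − 1 = 0.321 and g(1) = 1 − Σzᵢ/Kᵢ = -0.116, so a root lies in (0, 1).
Newton iteration, β⁰ = 0.64:
  β = 0.640: g = 0.0314, g' = -0.376 → β = 0.724
  β = 0.724: g = -0.0002, g' = -0.383 → β = 0.723
Converged at β = 0.723.
Compositions from xᵢ = zᵢ/(1+β(Kᵢ−1)), yᵢ = Kᵢxᵢ:
  n-hexane: x = 0.201, y = 0.443
  ethanol: x = 0.084, y = 0.124
  n-heptane: x = 0.218, y = 0.192
  n-octane: x = 0.497, y = 0.241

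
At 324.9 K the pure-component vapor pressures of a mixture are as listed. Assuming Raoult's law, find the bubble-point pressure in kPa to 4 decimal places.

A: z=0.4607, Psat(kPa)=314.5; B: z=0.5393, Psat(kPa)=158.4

Pbub = 230.3153 kPa

At the bubble point ψ → 0, so ΣzᵢKᵢ = 1 with Kᵢ = Pᵢˢᵃᵗ/P ⇒ P = ΣzᵢPᵢˢᵃᵗ.
P = 0.4607·314.5 + 0.5393·158.4 = 230.3153 kPa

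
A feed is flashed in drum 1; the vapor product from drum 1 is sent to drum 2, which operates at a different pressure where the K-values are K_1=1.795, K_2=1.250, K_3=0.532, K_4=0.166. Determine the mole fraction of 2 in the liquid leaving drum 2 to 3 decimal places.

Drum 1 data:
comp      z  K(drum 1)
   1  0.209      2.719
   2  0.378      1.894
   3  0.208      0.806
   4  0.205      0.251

Drum 1:
Material balance + equilibrium reduce to Σ zᵢ(Kᵢ−1)/(1+ψ₁(Kᵢ−1)) = 0.
Check two-phase: ΣzᵢKᵢ = 1.503 > 1 and Σzᵢ/Kᵢ = 1.351 > 1, so g(0) = 0.503 > 0 and g(1) = -0.351 < 0.
Newton–Raphson from ψ₁ = 0.5:
  ψ₁ = 0.500: g = 0.1366, g' = -0.626 → ψ₁ = 0.718
  ψ₁ = 0.718: g = -0.0125, g' = -0.785 → ψ₁ = 0.702
Converged at ψ₁ = 0.702.
Drum-1 compositions:
  1: x = 0.095, y = 0.258
  2: x = 0.232, y = 0.440
  3: x = 0.241, y = 0.194
  4: x = 0.432, y = 0.108
Drum-2 feed = drum-1 vapor: z₂ = (0.2575, 0.4399, 0.1941, 0.1085).
Drum 2:
Material balance + equilibrium reduce to Σ zᵢ(Kᵢ−1)/(1+ψ₂(Kᵢ−1)) = 0.
Check two-phase: ΣzᵢKᵢ = 1.133 > 1 and Σzᵢ/Kᵢ = 1.514 > 1, so g(0) = 0.133 > 0 and g(1) = -0.514 < 0.
Newton–Raphson from ψ₂ = 0.5:
  ψ₂ = 0.500: g = -0.0295, g' = -0.400 → ψ₂ = 0.426
  ψ₂ = 0.426: g = -0.0015, g' = -0.361 → ψ₂ = 0.422
Converged at ψ₂ = 0.422.
  1: x = 0.193, y = 0.346
  2: x = 0.398, y = 0.497
  3: x = 0.242, y = 0.129
  4: x = 0.167, y = 0.028

x_2 (drum 2) = 0.398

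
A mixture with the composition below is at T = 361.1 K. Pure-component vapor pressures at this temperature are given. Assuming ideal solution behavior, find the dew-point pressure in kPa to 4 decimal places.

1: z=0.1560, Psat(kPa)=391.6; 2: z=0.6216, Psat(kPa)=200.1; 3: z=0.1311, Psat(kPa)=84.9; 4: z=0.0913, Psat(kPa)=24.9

At the dew point ψ → 1, so Σzᵢ/Kᵢ = 1 with Kᵢ = Pᵢˢᵃᵗ/P ⇒ 1/P = Σzᵢ/Pᵢˢᵃᵗ.
1/P = 0.1560/391.6 + 0.6216/200.1 + 0.1311/84.9 + 0.0913/24.9 = 0.0087156 ⇒ P = 114.7362 kPa

Pdew = 114.7362 kPa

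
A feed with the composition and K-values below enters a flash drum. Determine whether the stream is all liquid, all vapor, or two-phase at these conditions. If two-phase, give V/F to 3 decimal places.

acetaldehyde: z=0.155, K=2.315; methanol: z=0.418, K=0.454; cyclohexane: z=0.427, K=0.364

all liquid

ΣzᵢKᵢ = 0.704; Σzᵢ/Kᵢ = 2.161.
Since ΣzᵢKᵢ < 1 the mixture is below its bubble point — single liquid phase.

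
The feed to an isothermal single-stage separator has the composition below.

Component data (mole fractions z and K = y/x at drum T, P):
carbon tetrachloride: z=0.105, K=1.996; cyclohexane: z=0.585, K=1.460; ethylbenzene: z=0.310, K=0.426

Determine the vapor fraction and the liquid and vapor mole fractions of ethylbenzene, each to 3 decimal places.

ψ = 0.614, x_ethylbenzene = 0.479, y_ethylbenzene = 0.204

Newton–Raphson from ψ = 0.6:
  ψ = 0.600: g = 0.0049, g' = -0.354 → ψ = 0.614
Converged at ψ = 0.614.
Compositions from xᵢ = zᵢ/(1+ψ(Kᵢ−1)), yᵢ = Kᵢxᵢ:
  carbon tetrachloride: x = 0.065, y = 0.130
  cyclohexane: x = 0.456, y = 0.666
  ethylbenzene: x = 0.479, y = 0.204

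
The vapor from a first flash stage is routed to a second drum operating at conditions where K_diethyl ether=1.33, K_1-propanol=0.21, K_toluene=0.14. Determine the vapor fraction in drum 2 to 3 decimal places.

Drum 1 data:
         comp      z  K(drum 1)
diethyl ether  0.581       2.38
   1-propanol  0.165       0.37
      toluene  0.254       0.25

Drum 1:
Let ψ₁ = V/F and solve Σ zᵢ(Kᵢ−1)/(1+ψ₁(Kᵢ−1)) = 0.
Feasibility: ΣzᵢKᵢ = 1.507, Σzᵢ/Kᵢ = 1.706 — both > 1, two phases present.
Newton–Raphson from ψ₁ = 0.5:
  ψ₁ = 0.500: g = 0.0179, g' = -0.893 → ψ₁ = 0.520
Converged at ψ₁ = 0.520.
Drum-1 compositions:
  diethyl ether: x = 0.338, y = 0.805
  1-propanol: x = 0.245, y = 0.091
  toluene: x = 0.416, y = 0.104
Drum-2 feed = drum-1 vapor: z₂ = (0.8051, 0.0908, 0.1041).
Drum 2:
Let ψ₂ = V/F and solve Σ zᵢ(Kᵢ−1)/(1+ψ₂(Kᵢ−1)) = 0.
Feasibility: ΣzᵢKᵢ = 1.104, Σzᵢ/Kᵢ = 1.781 — both > 1, two phases present.
Newton–Raphson from ψ₂ = 0.5:
  ψ₂ = 0.500: g = -0.0475, g' = -0.456 → ψ₂ = 0.396
  ψ₂ = 0.396: g = -0.0051, g' = -0.365 → ψ₂ = 0.382
Converged at ψ₂ = 0.382.
  diethyl ether: x = 0.715, y = 0.951
  1-propanol: x = 0.130, y = 0.027
  toluene: x = 0.155, y = 0.022

V/F (drum 2) = 0.382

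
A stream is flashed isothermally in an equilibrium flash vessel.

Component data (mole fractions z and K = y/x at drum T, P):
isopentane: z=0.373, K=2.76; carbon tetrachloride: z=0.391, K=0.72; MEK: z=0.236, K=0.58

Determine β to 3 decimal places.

β = 0.749

Material balance + equilibrium reduce to Σ zᵢ(Kᵢ−1)/(1+β(Kᵢ−1)) = 0.
g(0) = ΣzᵢKᵢ − 1 = 0.448 and g(1) = 1 − Σzᵢ/Kᵢ = -0.085, so a root lies in (0, 1).
Newton iteration, β⁰ = 0.65:
  β = 0.650: g = 0.0360, g' = -0.376 → β = 0.746
  β = 0.746: g = 0.0012, g' = -0.353 → β = 0.749
Converged at β = 0.749.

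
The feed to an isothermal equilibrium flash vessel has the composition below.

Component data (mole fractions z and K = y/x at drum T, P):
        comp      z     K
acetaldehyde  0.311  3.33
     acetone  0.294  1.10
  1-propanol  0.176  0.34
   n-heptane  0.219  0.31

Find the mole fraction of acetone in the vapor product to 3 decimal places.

y_acetone = 0.310

Newton–Raphson from β = 0.55:
  β = 0.550: g = -0.0804, g' = -0.787 → β = 0.448
  β = 0.448: g = -0.0008, g' = -0.780 → β = 0.447
Converged at β = 0.447.
Compositions from xᵢ = zᵢ/(1+β(Kᵢ−1)), yᵢ = Kᵢxᵢ:
  acetaldehyde: x = 0.152, y = 0.507
  acetone: x = 0.281, y = 0.310
  1-propanol: x = 0.250, y = 0.085
  n-heptane: x = 0.317, y = 0.098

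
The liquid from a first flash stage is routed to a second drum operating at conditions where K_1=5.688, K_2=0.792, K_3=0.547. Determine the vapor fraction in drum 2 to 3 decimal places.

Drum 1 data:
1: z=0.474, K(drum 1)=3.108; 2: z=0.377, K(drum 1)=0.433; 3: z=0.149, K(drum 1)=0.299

Drum 1:
Let ψ₁ = V/F and solve Σ zᵢ(Kᵢ−1)/(1+ψ₁(Kᵢ−1)) = 0.
g(0) = ΣzᵢKᵢ − 1 = 0.681 and g(1) = 1 − Σzᵢ/Kᵢ = -0.522, so a root lies in (0, 1).
Newton iteration, ψ₁⁰ = 0.5:
  ψ₁ = 0.500: g = 0.0273, g' = -0.909 → ψ₁ = 0.530
Converged at ψ₁ = 0.530.
Drum-1 compositions:
  1: x = 0.224, y = 0.696
  2: x = 0.539, y = 0.233
  3: x = 0.237, y = 0.071
Drum-2 feed = drum-1 liquid: z₂ = (0.2238, 0.5390, 0.2371).
Drum 2:
Newton iteration, ψ₂⁰ = 0.5:
  ψ₂ = 0.500: g = 0.0498, g' = -0.550 → ψ₂ = 0.590
  ψ₂ = 0.590: g = 0.0040, g' = -0.467 → ψ₂ = 0.599
Converged at ψ₂ = 0.599.
  1: x = 0.059, y = 0.334
  2: x = 0.616, y = 0.488
  3: x = 0.325, y = 0.178

V/F (drum 2) = 0.599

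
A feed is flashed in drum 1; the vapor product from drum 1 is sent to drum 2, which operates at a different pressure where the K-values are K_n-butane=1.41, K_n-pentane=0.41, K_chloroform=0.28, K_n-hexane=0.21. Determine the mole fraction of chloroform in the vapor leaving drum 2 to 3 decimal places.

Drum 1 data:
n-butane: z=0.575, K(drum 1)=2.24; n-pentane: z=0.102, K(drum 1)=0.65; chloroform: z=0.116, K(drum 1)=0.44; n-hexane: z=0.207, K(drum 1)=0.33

Drum 1:
Let ψ₁ = V/F and solve Σ zᵢ(Kᵢ−1)/(1+ψ₁(Kᵢ−1)) = 0.
g(0) = ΣzᵢKᵢ − 1 = 0.474 and g(1) = 1 − Σzᵢ/Kᵢ = -0.305, so a root lies in (0, 1).
Newton iteration, ψ₁⁰ = 0.5:
  ψ₁ = 0.500: g = 0.0981, g' = -0.636 → ψ₁ = 0.654
  ψ₁ = 0.654: g = -0.0022, g' = -0.676 → ψ₁ = 0.651
Converged at ψ₁ = 0.651.
Drum-1 compositions:
  n-butane: x = 0.318, y = 0.713
  n-pentane: x = 0.132, y = 0.086
  chloroform: x = 0.183, y = 0.080
  n-hexane: x = 0.367, y = 0.121
Drum-2 feed = drum-1 vapor: z₂ = (0.7126, 0.0859, 0.0803, 0.1212).
Drum 2:
Newton iteration, ψ₂⁰ = 0.44:
  ψ₂ = 0.440: g = -0.0523, g' = -0.407 → ψ₂ = 0.312
  ψ₂ = 0.312: g = -0.0046, g' = -0.341 → ψ₂ = 0.298
Converged at ψ₂ = 0.298.
  n-butane: x = 0.635, y = 0.895
  n-pentane: x = 0.104, y = 0.043
  chloroform: x = 0.102, y = 0.029
  n-hexane: x = 0.159, y = 0.033

y_chloroform (drum 2) = 0.029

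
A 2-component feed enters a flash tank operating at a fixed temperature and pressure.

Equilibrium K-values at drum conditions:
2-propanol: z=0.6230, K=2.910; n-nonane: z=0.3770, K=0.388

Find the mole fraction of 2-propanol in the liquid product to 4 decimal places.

x_2-propanol = 0.2427

Newton iteration, V/F⁰ = 0.4:
  V/F = 0.4000: g = 0.36905, g' = -0.9780 → V/F = 0.7774
  V/F = 0.7774: g = 0.03879, g' = -0.8819 → V/F = 0.8213
  V/F = 0.8213: g = -0.00069, g' = -0.9153 → V/F = 0.8206
Converged at V/F = 0.8206.
Compositions from xᵢ = zᵢ/(1+V/F(Kᵢ−1)), yᵢ = Kᵢxᵢ:
  2-propanol: x = 0.2427, y = 0.7062
  n-nonane: x = 0.7573, y = 0.2938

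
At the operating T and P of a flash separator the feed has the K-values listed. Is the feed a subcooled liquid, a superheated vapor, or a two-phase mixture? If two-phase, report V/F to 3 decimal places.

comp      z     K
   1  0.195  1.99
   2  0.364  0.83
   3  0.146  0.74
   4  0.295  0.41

ΣzᵢKᵢ = 0.919; Σzᵢ/Kᵢ = 1.453.
Since ΣzᵢKᵢ < 1 the mixture is below its bubble point — single liquid phase.

subcooled liquid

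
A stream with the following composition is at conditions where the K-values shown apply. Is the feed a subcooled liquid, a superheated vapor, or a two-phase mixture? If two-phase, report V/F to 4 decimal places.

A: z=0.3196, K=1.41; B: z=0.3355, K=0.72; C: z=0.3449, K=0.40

subcooled liquid

ΣzᵢKᵢ = 0.8302; Σzᵢ/Kᵢ = 1.5549.
Since ΣzᵢKᵢ < 1 the mixture is below its bubble point — single liquid phase.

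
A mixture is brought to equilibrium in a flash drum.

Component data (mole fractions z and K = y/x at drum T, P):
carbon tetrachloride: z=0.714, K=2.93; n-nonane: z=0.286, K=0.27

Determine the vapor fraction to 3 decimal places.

Rachford–Rice: g(ψ) = Σ zᵢ(Kᵢ−1)/(1+ψ(Kᵢ−1)) = 0.
Feasibility: ΣzᵢKᵢ = 2.169, Σzᵢ/Kᵢ = 1.303 — both > 1, two phases present.
Binary case is linear: z₁(K₁−1)(1+ψ(K₂−1)) + z₂(K₂−1)(1+ψ(K₁−1)) = 0
⇒ ψ = [z₁(K₁−1)+z₂(K₂−1)] / [−(K₁−1)(K₂−1)] = 1.1692/1.4089 = 0.830

ψ = 0.830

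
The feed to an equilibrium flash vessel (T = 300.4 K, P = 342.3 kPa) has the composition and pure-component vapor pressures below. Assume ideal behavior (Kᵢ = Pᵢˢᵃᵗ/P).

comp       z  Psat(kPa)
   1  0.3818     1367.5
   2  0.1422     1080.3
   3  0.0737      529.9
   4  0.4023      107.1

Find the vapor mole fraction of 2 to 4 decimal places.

Raoult's law: Kᵢ = Pᵢˢᵃᵗ/P = Pᵢˢᵃᵗ/342.3.
  K_1 = 1367.5/342.3 = 3.995034, K_2 = 1080.3/342.3 = 3.156004, K_3 = 529.9/342.3 = 1.548057, K_4 = 107.1/342.3 = 0.312883
Rachford–Rice: g(β) = Σ zᵢ(Kᵢ−1)/(1+β(Kᵢ−1)) = 0.
Check two-phase: ΣzᵢKᵢ = 2.2141 > 1 and Σzᵢ/Kᵢ = 1.4740 > 1, so g(0) = 1.2141 > 0 and g(1) = -0.4740 < 0.
Newton iteration, β⁰ = 0.66:
  β = 0.6600: g = 0.03453, g' = -1.1470 → β = 0.6901
  β = 0.6901: g = -0.00032, g' = -1.1695 → β = 0.6898
Converged at β = 0.6898.
Compositions from xᵢ = zᵢ/(1+β(Kᵢ−1)), yᵢ = Kᵢxᵢ:
  1: x = 0.1245, y = 0.4975
  2: x = 0.0572, y = 0.1804
  3: x = 0.0535, y = 0.0828
  4: x = 0.7648, y = 0.2393

y_2 = 0.1804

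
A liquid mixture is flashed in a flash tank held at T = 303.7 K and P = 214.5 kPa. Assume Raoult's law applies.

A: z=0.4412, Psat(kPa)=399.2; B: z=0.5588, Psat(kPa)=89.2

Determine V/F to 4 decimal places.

Raoult's law: Kᵢ = Pᵢˢᵃᵗ/P = Pᵢˢᵃᵗ/214.5.
  K_A = 399.2/214.5 = 1.861072, K_B = 89.2/214.5 = 0.415851
Rachford–Rice: g(V/F) = Σ zᵢ(Kᵢ−1)/(1+V/F(Kᵢ−1)) = 0.
Check two-phase: ΣzᵢKᵢ = 1.0535 > 1 and Σzᵢ/Kᵢ = 1.5808 > 1, so g(0) = 0.0535 > 0 and g(1) = -0.5808 < 0.
Iterate (Newton) starting at V/F = 0.43:
  V/F = 0.4300: g = -0.15867, g' = -0.5143 → V/F = 0.1215
  V/F = 0.1215: g = -0.00742, g' = -0.4890 → V/F = 0.1063
Converged at V/F = 0.1063.

V/F = 0.1063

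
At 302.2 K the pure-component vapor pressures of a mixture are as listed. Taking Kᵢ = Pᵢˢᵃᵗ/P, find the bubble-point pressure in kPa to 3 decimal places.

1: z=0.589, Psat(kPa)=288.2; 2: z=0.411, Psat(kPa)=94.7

At the bubble point ψ → 0, so ΣzᵢKᵢ = 1 with Kᵢ = Pᵢˢᵃᵗ/P ⇒ P = ΣzᵢPᵢˢᵃᵗ.
P = 0.589·288.2 + 0.411·94.7 = 208.671 kPa

Pbub = 208.671 kPa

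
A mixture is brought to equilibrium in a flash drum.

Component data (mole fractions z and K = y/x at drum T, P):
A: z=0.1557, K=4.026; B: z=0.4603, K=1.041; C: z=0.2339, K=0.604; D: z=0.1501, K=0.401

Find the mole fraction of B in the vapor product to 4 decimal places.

y_B = 0.4713

Material balance + equilibrium reduce to Σ zᵢ(Kᵢ−1)/(1+ψ(Kᵢ−1)) = 0.
g(0) = ΣzᵢKᵢ − 1 = 0.3075 and g(1) = 1 − Σzᵢ/Kᵢ = -0.2424, so a root lies in (0, 1).
Newton–Raphson from ψ = 0.64:
  ψ = 0.6400: g = -0.09105, g' = -0.3735 → ψ = 0.3962
  ψ = 0.3962: g = 0.00507, g' = -0.4398 → ψ = 0.4078
  ψ = 0.4078: g = 0.00004, g' = -0.4329 → ψ = 0.4079
Converged at ψ = 0.4079.
Compositions from xᵢ = zᵢ/(1+ψ(Kᵢ−1)), yᵢ = Kᵢxᵢ:
  A: x = 0.0697, y = 0.2806
  B: x = 0.4527, y = 0.4713
  C: x = 0.2790, y = 0.1685
  D: x = 0.1986, y = 0.0796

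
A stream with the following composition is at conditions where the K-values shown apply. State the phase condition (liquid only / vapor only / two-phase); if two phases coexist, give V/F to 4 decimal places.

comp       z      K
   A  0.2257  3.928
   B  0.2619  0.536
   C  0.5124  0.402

two-phase, V/F = 0.1435

ΣzᵢKᵢ = 1.2329; Σzᵢ/Kᵢ = 1.8207.
Both exceed 1, so a two-phase solution exists.
Iterate (Newton) starting at ψ = 0.5:
  ψ = 0.5000: g = -0.32714, g' = -0.7872 → ψ = 0.0844
  ψ = 0.0844: g = 0.08069, g' = -1.5083 → ψ = 0.1379
  ψ = 0.1379: g = 0.00696, g' = -1.2639 → ψ = 0.1434
  ψ = 0.1434: g = 0.00006, g' = -1.2436 → ψ = 0.1435
Converged at ψ = 0.1435.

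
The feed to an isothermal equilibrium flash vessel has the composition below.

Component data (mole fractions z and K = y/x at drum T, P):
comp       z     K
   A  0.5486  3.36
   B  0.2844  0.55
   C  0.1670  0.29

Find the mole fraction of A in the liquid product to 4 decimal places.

Material balance + equilibrium reduce to Σ zᵢ(Kᵢ−1)/(1+ψ(Kᵢ−1)) = 0.
Check two-phase: ΣzᵢKᵢ = 2.0481 > 1 and Σzᵢ/Kᵢ = 1.2562 > 1, so g(0) = 1.0481 > 0 and g(1) = -0.2562 < 0.
Newton–Raphson from ψ = 0.37:
  ψ = 0.3700: g = 0.37681, g' = -1.1085 → ψ = 0.7099
  ψ = 0.7099: g = 0.05680, g' = -0.8935 → ψ = 0.7735
  ψ = 0.7735: g = -0.00108, g' = -0.9325 → ψ = 0.7723
Converged at ψ = 0.7723.
Compositions from xᵢ = zᵢ/(1+ψ(Kᵢ−1)), yᵢ = Kᵢxᵢ:
  A: x = 0.1944, y = 0.6530
  B: x = 0.4359, y = 0.2397
  C: x = 0.3698, y = 0.1072

x_A = 0.1944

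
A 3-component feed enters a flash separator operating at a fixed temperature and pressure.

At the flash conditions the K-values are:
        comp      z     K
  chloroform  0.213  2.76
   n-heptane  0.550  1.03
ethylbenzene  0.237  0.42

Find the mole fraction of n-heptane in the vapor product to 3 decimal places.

y_n-heptane = 0.557

Rachford–Rice: g(V/F) = Σ zᵢ(Kᵢ−1)/(1+V/F(Kᵢ−1)) = 0.
Check two-phase: ΣzᵢKᵢ = 1.254 > 1 and Σzᵢ/Kᵢ = 1.175 > 1, so g(0) = 0.254 > 0 and g(1) = -0.175 < 0.
Newton iteration, V/F⁰ = 0.5:
  V/F = 0.500: g = 0.0221, g' = -0.345 → V/F = 0.564
Converged at V/F = 0.564.
Compositions from xᵢ = zᵢ/(1+V/F(Kᵢ−1)), yᵢ = Kᵢxᵢ:
  chloroform: x = 0.107, y = 0.295
  n-heptane: x = 0.541, y = 0.557
  ethylbenzene: x = 0.352, y = 0.148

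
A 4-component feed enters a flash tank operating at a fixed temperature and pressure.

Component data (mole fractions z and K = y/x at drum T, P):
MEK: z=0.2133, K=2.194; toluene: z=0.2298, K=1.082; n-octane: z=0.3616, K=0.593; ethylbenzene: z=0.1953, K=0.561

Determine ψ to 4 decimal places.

Newton–Raphson from ψ = 0.5:
  ψ = 0.5000: g = -0.11705, g' = -0.2769 → ψ = 0.0772
  ψ = 0.0772: g = 0.01121, g' = -0.3606 → ψ = 0.1083
  ψ = 0.1083: g = 0.00022, g' = -0.3470 → ψ = 0.1089
Converged at ψ = 0.1089.

ψ = 0.1089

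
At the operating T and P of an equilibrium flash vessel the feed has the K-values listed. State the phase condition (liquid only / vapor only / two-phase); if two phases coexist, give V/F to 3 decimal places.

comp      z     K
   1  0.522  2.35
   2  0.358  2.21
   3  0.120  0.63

ΣzᵢKᵢ = 2.093; Σzᵢ/Kᵢ = 0.575.
Since Σzᵢ/Kᵢ < 1 the mixture is above its dew point — single vapor phase.

vapor only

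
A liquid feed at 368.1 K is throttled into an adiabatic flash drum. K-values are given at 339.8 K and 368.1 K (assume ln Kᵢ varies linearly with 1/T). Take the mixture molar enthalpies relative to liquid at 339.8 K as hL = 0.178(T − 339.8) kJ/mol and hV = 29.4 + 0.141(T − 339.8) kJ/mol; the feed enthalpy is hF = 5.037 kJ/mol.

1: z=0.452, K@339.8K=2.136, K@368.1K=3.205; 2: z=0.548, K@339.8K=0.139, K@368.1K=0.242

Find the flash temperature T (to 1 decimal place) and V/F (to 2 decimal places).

Adiabatic flash: solve Rachford–Rice at each trial T, then check hF = ψ·hV(T) + (1−ψ)·hL(T).
  T = 339.8 K: K = (2.136, 0.139), RR gives ψ = 0.043, H_out = 1.252 kJ/mol
  T = 368.1 K: K = (3.205, 0.242), RR gives ψ = 0.348, H_out = 14.898 kJ/mol
  T = 354.0 K: K = (2.640, 0.186), RR gives ψ = 0.221, H_out = 8.904 kJ/mol
  T = 346.9 K: K = (2.380, 0.161), RR gives ψ = 0.142, H_out = 5.390 kJ/mol
  T = 343.4 K: K = (2.258, 0.150), RR gives ψ = 0.096, H_out = 3.448 kJ/mol
  T = 345.1 K: K = (2.316, 0.155), RR gives ψ = 0.119, H_out = 4.412 kJ/mol
  T = 346.0 K: K = (2.348, 0.158), RR gives ψ = 0.130, H_out = 4.906 kJ/mol
Linear interpolation between T = 346.0 (H_out = 4.906) and T = 346.9 (H_out = 5.390) on hF = 5.037 gives T ≈ 346.2 K, at which ψ = 0.13.

T = 346.2 K, V/F = 0.13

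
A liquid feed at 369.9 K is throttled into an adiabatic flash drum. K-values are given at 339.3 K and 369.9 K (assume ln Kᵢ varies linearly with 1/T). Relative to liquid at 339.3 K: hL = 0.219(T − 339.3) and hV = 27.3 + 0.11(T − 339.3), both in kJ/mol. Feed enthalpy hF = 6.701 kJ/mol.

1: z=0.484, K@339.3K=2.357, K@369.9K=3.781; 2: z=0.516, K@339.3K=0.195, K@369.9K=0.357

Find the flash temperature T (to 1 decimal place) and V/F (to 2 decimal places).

Adiabatic flash: solve Rachford–Rice at each trial T, then check hF = ψ·hV(T) + (1−ψ)·hL(T).
  T = 339.3 K: K = (2.357, 0.195), RR gives ψ = 0.221, H_out = 6.033 kJ/mol
  T = 369.9 K: K = (3.781, 0.357), RR gives ψ = 0.567, H_out = 20.294 kJ/mol
  T = 354.6 K: K = (3.016, 0.267), RR gives ψ = 0.405, H_out = 13.722 kJ/mol
  T = 347.0 K: K = (2.676, 0.229), RR gives ψ = 0.320, H_out = 10.156 kJ/mol
  T = 343.1 K: K = (2.511, 0.211), RR gives ψ = 0.272, H_out = 8.153 kJ/mol
  T = 341.2 K: K = (2.433, 0.203), RR gives ψ = 0.247, H_out = 7.117 kJ/mol
Linear interpolation between T = 339.3 (H_out = 6.033) and T = 341.2 (H_out = 7.117) on hF = 6.701 gives T ≈ 340.5 K, at which ψ = 0.24.

T = 340.5 K, V/F = 0.24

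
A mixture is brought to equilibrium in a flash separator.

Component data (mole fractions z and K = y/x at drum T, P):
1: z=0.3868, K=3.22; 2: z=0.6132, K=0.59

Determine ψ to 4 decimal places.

ψ = 0.6672

Material balance + equilibrium reduce to Σ zᵢ(Kᵢ−1)/(1+ψ(Kᵢ−1)) = 0.
Check two-phase: ΣzᵢKᵢ = 1.6073 > 1 and Σzᵢ/Kᵢ = 1.1594 > 1, so g(0) = 0.6073 > 0 and g(1) = -0.1594 < 0.
Iterate (Newton) starting at ψ = 0.5:
  ψ = 0.5000: g = 0.09072, g' = -0.5913 → ψ = 0.6534
  ψ = 0.6534: g = 0.00698, g' = -0.5097 → ψ = 0.6671
  ψ = 0.6671: g = 0.00003, g' = -0.5050 → ψ = 0.6672
Converged at ψ = 0.6672.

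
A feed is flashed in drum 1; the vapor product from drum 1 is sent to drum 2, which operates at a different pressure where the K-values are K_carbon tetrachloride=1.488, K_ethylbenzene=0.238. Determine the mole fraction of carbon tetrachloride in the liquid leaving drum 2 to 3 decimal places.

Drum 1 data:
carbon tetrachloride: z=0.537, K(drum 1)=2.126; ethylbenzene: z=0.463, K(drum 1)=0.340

Drum 1:
Material balance + equilibrium reduce to Σ zᵢ(Kᵢ−1)/(1+ψ₁(Kᵢ−1)) = 0.
Feasibility: ΣzᵢKᵢ = 1.299, Σzᵢ/Kᵢ = 1.614 — both > 1, two phases present.
Binary case is linear: z₁(K₁−1)(1+ψ₁(K₂−1)) + z₂(K₂−1)(1+ψ₁(K₁−1)) = 0
⇒ ψ₁ = [z₁(K₁−1)+z₂(K₂−1)] / [−(K₁−1)(K₂−1)] = 0.2991/0.7432 = 0.402
Drum-1 compositions:
  carbon tetrachloride: x = 0.370, y = 0.786
  ethylbenzene: x = 0.630, y = 0.214
Drum-2 feed = drum-1 vapor: z₂ = (0.7856, 0.2144).
Drum 2:
Rachford–Rice: g(ψ₂) = Σ zᵢ(Kᵢ−1)/(1+ψ₂(Kᵢ−1)) = 0.
Check two-phase: ΣzᵢKᵢ = 1.220 > 1 and Σzᵢ/Kᵢ = 1.429 > 1, so g(0) = 0.220 > 0 and g(1) = -0.429 < 0.
Binary case is linear: z₁(K₁−1)(1+ψ₂(K₂−1)) + z₂(K₂−1)(1+ψ₂(K₁−1)) = 0
⇒ ψ₂ = [z₁(K₁−1)+z₂(K₂−1)] / [−(K₁−1)(K₂−1)] = 0.2201/0.3719 = 0.592
  carbon tetrachloride: x = 0.610, y = 0.907
  ethylbenzene: x = 0.390, y = 0.093

x_carbon tetrachloride (drum 2) = 0.610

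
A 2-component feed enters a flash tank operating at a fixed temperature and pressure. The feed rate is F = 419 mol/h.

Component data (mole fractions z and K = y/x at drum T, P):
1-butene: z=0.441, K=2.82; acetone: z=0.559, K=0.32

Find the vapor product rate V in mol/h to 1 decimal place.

Newton iteration, V/F⁰ = 0.5:
  V/F = 0.500: g = -0.1557, g' = -0.994 → V/F = 0.343
  V/F = 0.343: g = -0.0019, g' = -0.993 → V/F = 0.341
Converged at V/F = 0.341.
Then V = V/F·F = 0.3414·419 = 143.0 mol/h and L = F − V = 276.0 mol/h.

V = 143.0 mol/h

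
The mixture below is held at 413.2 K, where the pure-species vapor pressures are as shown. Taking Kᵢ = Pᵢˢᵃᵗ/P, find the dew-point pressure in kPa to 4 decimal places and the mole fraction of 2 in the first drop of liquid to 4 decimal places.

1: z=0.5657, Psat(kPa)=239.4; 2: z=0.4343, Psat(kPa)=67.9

At the dew point ψ → 1, so Σzᵢ/Kᵢ = 1 with Kᵢ = Pᵢˢᵃᵗ/P ⇒ 1/P = Σzᵢ/Pᵢˢᵃᵗ.
1/P = 0.5657/239.4 + 0.4343/67.9 = 0.0087592 ⇒ P = 114.1662 kPa
xᵢ = zᵢP/Pᵢˢᵃᵗ ⇒ x_2 = 0.4343·114.1662/67.9 = 0.7302

Pdew = 114.1662 kPa, x_2 = 0.7302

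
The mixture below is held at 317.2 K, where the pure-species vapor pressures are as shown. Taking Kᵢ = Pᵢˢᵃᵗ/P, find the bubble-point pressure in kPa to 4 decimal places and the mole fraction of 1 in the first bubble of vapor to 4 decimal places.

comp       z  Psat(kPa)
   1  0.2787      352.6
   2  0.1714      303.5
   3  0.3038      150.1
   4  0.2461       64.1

At the bubble point ψ → 0, so ΣzᵢKᵢ = 1 with Kᵢ = Pᵢˢᵃᵗ/P ⇒ P = ΣzᵢPᵢˢᵃᵗ.
P = 0.2787·352.6 + 0.1714·303.5 + 0.3038·150.1 + 0.2461·64.1 = 211.6649 kPa
yᵢ = zᵢPᵢˢᵃᵗ/P ⇒ y_1 = 0.2787·352.6/211.6649 = 0.4643

Pbub = 211.6649 kPa, y_1 = 0.4643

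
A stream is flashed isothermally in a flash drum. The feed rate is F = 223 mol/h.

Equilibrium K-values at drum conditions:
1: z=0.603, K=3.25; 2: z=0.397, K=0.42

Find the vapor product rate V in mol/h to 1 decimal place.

V = 192.5 mol/h

Rachford–Rice: g(ψ) = Σ zᵢ(Kᵢ−1)/(1+ψ(Kᵢ−1)) = 0.
Check two-phase: ΣzᵢKᵢ = 2.126 > 1 and Σzᵢ/Kᵢ = 1.131 > 1, so g(0) = 1.126 > 0 and g(1) = -0.131 < 0.
Newton–Raphson from ψ = 0.5:
  ψ = 0.500: g = 0.3142, g' = -0.941 → ψ = 0.834
  ψ = 0.834: g = 0.0258, g' = -0.870 → ψ = 0.864
  ψ = 0.864: g = -0.0003, g' = -0.888 → ψ = 0.863
Converged at ψ = 0.863.
Then V = ψ·F = 0.8632·223 = 192.5 mol/h and L = F − V = 30.5 mol/h.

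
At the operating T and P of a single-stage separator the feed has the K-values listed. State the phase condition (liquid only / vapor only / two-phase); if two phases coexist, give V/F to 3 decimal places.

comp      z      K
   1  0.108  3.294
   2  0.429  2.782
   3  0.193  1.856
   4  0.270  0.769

vapor only

ΣzᵢKᵢ = 2.115; Σzᵢ/Kᵢ = 0.642.
Since Σzᵢ/Kᵢ < 1 the mixture is above its dew point — single vapor phase.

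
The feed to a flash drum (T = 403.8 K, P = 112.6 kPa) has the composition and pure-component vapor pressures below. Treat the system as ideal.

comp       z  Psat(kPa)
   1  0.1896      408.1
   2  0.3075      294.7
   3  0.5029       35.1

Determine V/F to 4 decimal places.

V/F = 0.4639

Raoult's law: Kᵢ = Pᵢˢᵃᵗ/P = Pᵢˢᵃᵗ/112.6.
  K_1 = 408.1/112.6 = 3.624334, K_2 = 294.7/112.6 = 2.617229, K_3 = 35.1/112.6 = 0.311723
Newton iteration, V/F⁰ = 0.5:
  V/F = 0.5000: g = -0.03760, g' = -1.0440 → V/F = 0.4640
  V/F = 0.4640: g = -0.00006, g' = -1.0422 → V/F = 0.4639
Converged at V/F = 0.4639.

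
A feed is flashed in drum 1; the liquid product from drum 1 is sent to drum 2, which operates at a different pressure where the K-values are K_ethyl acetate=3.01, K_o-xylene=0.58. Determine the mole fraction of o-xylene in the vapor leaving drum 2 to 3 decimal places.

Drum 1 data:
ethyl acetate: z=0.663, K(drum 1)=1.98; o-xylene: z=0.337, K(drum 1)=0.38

y_o-xylene (drum 2) = 0.480

Drum 1:
Let ψ₁ = V/F and solve Σ zᵢ(Kᵢ−1)/(1+ψ₁(Kᵢ−1)) = 0.
Check two-phase: ΣzᵢKᵢ = 1.441 > 1 and Σzᵢ/Kᵢ = 1.222 > 1, so g(0) = 0.441 > 0 and g(1) = -0.222 < 0.
Binary case is linear: z₁(K₁−1)(1+ψ₁(K₂−1)) + z₂(K₂−1)(1+ψ₁(K₁−1)) = 0
⇒ ψ₁ = [z₁(K₁−1)+z₂(K₂−1)] / [−(K₁−1)(K₂−1)] = 0.4408/0.6076 = 0.725
Drum-1 compositions:
  ethyl acetate: x = 0.388, y = 0.767
  o-xylene: x = 0.612, y = 0.233
Drum-2 feed = drum-1 liquid: z₂ = (0.3875, 0.6125).
Drum 2:
Material balance + equilibrium reduce to Σ zᵢ(Kᵢ−1)/(1+ψ₂(Kᵢ−1)) = 0.
Feasibility: ΣzᵢKᵢ = 1.522, Σzᵢ/Kᵢ = 1.185 — both > 1, two phases present.
Newton–Raphson from ψ₂ = 0.5:
  ψ₂ = 0.500: g = 0.0628, g' = -0.563 → ψ₂ = 0.612
  ψ₂ = 0.612: g = 0.0032, g' = -0.511 → ψ₂ = 0.618
Converged at ψ₂ = 0.618.
  ethyl acetate: x = 0.173, y = 0.520
  o-xylene: x = 0.827, y = 0.480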